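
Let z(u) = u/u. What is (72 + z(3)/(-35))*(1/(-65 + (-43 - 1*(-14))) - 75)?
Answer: -17761469/3290 ≈ -5398.6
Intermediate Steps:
z(u) = 1
(72 + z(3)/(-35))*(1/(-65 + (-43 - 1*(-14))) - 75) = (72 + 1/(-35))*(1/(-65 + (-43 - 1*(-14))) - 75) = (72 + 1*(-1/35))*(1/(-65 + (-43 + 14)) - 75) = (72 - 1/35)*(1/(-65 - 29) - 75) = 2519*(1/(-94) - 75)/35 = 2519*(-1/94 - 75)/35 = (2519/35)*(-7051/94) = -17761469/3290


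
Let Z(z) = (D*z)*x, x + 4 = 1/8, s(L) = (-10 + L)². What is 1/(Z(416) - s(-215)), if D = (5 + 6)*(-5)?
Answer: 1/38035 ≈ 2.6292e-5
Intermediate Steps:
D = -55 (D = 11*(-5) = -55)
x = -31/8 (x = -4 + 1/8 = -4 + ⅛ = -31/8 ≈ -3.8750)
Z(z) = 1705*z/8 (Z(z) = -55*z*(-31/8) = 1705*z/8)
1/(Z(416) - s(-215)) = 1/((1705/8)*416 - (-10 - 215)²) = 1/(88660 - 1*(-225)²) = 1/(88660 - 1*50625) = 1/(88660 - 50625) = 1/38035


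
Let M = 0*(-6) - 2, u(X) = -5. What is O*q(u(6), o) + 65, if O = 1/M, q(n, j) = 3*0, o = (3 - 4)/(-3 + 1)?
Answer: 65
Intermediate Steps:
M = -2 (M = 0 - 2 = -2)
o = 1/2 (o = -1/(-2) = -1*(-1/2) = 1/2 ≈ 0.50000)
q(n, j) = 0
O = -1/2 (O = 1/(-2) = -1/2 ≈ -0.50000)
O*q(u(6), o) + 65 = -1/2*0 + 65 = 0 + 65 = 65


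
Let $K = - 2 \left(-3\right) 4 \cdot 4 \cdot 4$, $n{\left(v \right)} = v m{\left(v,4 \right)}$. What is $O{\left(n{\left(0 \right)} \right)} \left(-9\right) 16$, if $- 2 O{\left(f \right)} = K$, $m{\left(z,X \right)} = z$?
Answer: $27648$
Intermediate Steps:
$n{\left(v \right)} = v^{2}$ ($n{\left(v \right)} = v v = v^{2}$)
$K = 384$ ($K = - 2 \left(\left(-12\right) 4\right) 4 = \left(-2\right) \left(-48\right) 4 = 96 \cdot 4 = 384$)
$O{\left(f \right)} = -192$ ($O{\left(f \right)} = \left(- \frac{1}{2}\right) 384 = -192$)
$O{\left(n{\left(0 \right)} \right)} \left(-9\right) 16 = \left(-192\right) \left(-9\right) 16 = 1728 \cdot 16 = 27648$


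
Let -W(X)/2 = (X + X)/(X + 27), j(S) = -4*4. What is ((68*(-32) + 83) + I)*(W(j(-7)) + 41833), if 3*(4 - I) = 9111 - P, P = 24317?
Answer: 1371323051/11 ≈ 1.2467e+8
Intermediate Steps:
j(S) = -16
W(X) = -4*X/(27 + X) (W(X) = -2*(X + X)/(X + 27) = -2*2*X/(27 + X) = -4*X/(27 + X))
I = 15218/3 (I = 4 - (9111 - 1*24317)/3 = 4 - (9111 - 24317)/3 = 4 - 1/3*(-15206) = 4 + 15206/3 = 15218/3 ≈ 5072.7)
((68*(-32) + 83) + I)*(W(j(-7)) + 41833) = ((68*(-32) + 83) + 15218/3)*(-4*(-16)/(27 - 16) + 41833) = ((-2176 + 83) + 15218/3)*(-4*(-16)/11 + 41833) = (-2093 + 15218/3)*(-4*(-16)*1/11 + 41833) = 8939*(64/11 + 41833)/3 = (8939/3)*(460227/11) = 1371323051/11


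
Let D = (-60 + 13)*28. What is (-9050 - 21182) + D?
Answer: -31548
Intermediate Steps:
D = -1316 (D = -47*28 = -1316)
(-9050 - 21182) + D = (-9050 - 21182) - 1316 = -30232 - 1316 = -31548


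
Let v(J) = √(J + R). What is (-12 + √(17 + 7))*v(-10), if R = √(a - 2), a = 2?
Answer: 2*I*√10*(-6 + √6) ≈ -22.455*I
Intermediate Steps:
R = 0 (R = √(2 - 2) = √0 = 0)
v(J) = √J (v(J) = √(J + 0) = √J)
(-12 + √(17 + 7))*v(-10) = (-12 + √(17 + 7))*√(-10) = (-12 + √24)*(I*√10) = (-12 + 2*√6)*(I*√10) = I*√10*(-12 + 2*√6)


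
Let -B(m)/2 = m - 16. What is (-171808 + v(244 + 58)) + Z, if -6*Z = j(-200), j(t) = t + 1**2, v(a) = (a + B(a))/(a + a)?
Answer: -77814202/453 ≈ -1.7178e+5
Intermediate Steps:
B(m) = 32 - 2*m (B(m) = -2*(m - 16) = -2*(-16 + m) = 32 - 2*m)
v(a) = (32 - a)/(2*a) (v(a) = (a + (32 - 2*a))/(a + a) = (32 - a)/((2*a)) = (32 - a)*(1/(2*a)) = (32 - a)/(2*a))
j(t) = 1 + t (j(t) = t + 1 = 1 + t)
Z = 199/6 (Z = -(1 - 200)/6 = -1/6*(-199) = 199/6 ≈ 33.167)
(-171808 + v(244 + 58)) + Z = (-171808 + (32 - (244 + 58))/(2*(244 + 58))) + 199/6 = (-171808 + (1/2)*(32 - 1*302)/302) + 199/6 = (-171808 + (1/2)*(1/302)*(32 - 302)) + 199/6 = (-171808 + (1/2)*(1/302)*(-270)) + 199/6 = (-171808 - 135/302) + 199/6 = -51886151/302 + 199/6 = -77814202/453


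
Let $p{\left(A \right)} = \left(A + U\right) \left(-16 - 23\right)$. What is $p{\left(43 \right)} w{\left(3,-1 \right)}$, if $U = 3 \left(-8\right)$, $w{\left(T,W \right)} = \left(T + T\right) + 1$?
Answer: $-5187$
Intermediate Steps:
$w{\left(T,W \right)} = 1 + 2 T$ ($w{\left(T,W \right)} = 2 T + 1 = 1 + 2 T$)
$U = -24$
$p{\left(A \right)} = 936 - 39 A$ ($p{\left(A \right)} = \left(A - 24\right) \left(-16 - 23\right) = \left(-24 + A\right) \left(-39\right) = 936 - 39 A$)
$p{\left(43 \right)} w{\left(3,-1 \right)} = \left(936 - 1677\right) \left(1 + 2 \cdot 3\right) = \left(936 - 1677\right) \left(1 + 6\right) = \left(-741\right) 7 = -5187$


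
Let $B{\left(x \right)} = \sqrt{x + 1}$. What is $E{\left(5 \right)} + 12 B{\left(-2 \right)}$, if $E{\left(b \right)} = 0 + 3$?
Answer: $3 + 12 i \approx 3.0 + 12.0 i$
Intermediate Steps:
$B{\left(x \right)} = \sqrt{1 + x}$
$E{\left(b \right)} = 3$
$E{\left(5 \right)} + 12 B{\left(-2 \right)} = 3 + 12 \sqrt{1 - 2} = 3 + 12 \sqrt{-1} = 3 + 12 i$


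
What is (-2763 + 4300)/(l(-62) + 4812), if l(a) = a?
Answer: 1537/4750 ≈ 0.32358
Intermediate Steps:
(-2763 + 4300)/(l(-62) + 4812) = (-2763 + 4300)/(-62 + 4812) = 1537/4750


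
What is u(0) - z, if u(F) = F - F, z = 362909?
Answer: -362909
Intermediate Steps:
u(F) = 0
u(0) - z = 0 - 1*362909 = 0 - 362909 = -362909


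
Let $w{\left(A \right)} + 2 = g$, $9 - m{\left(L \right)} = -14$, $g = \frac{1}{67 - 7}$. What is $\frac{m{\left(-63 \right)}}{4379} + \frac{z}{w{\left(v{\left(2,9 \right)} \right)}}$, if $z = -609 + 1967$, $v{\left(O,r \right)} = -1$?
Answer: $- \frac{50971169}{74443} \approx -684.7$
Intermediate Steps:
$g = \frac{1}{60} \approx 0.016667$
$m{\left(L \right)} = 23$ ($m{\left(L \right)} = 9 - -14 = 9 + 14 = 23$)
$w{\left(A \right)} = - \frac{119}{60}$ ($w{\left(A \right)} = -2 + \frac{1}{60} = - \frac{119}{60}$)
$z = 1358$
$\frac{m{\left(-63 \right)}}{4379} + \frac{z}{w{\left(v{\left(2,9 \right)} \right)}} = \frac{23}{4379} + \frac{1358}{- \frac{119}{60}} = 23 \cdot \frac{1}{4379} + 1358 \left(- \frac{60}{119}\right) = \frac{23}{4379} - \frac{11640}{17} = - \frac{50971169}{74443}$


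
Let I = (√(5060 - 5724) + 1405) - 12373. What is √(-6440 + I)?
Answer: √(-17408 + 2*I*√166) ≈ 0.0977 + 131.94*I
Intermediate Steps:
I = -10968 + 2*I*√166 (I = (√(-664) + 1405) - 12373 = (2*I*√166 + 1405) - 12373 = (1405 + 2*I*√166) - 12373 = -10968 + 2*I*√166 ≈ -10968.0 + 25.768*I)
√(-6440 + I) = √(-6440 + (-10968 + 2*I*√166)) = √(-17408 + 2*I*√166)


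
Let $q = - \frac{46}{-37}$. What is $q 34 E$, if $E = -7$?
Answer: $- \frac{10948}{37} \approx -295.89$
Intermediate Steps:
$q = \frac{46}{37}$ ($q = \left(-46\right) \left(- \frac{1}{37}\right) = \frac{46}{37} \approx 1.2432$)
$q 34 E = \frac{46}{37} \cdot 34 \left(-7\right) = \frac{1564}{37} \left(-7\right) = - \frac{10948}{37}$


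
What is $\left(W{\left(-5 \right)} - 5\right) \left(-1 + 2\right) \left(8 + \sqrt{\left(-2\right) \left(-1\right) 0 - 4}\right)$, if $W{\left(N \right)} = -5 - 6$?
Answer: $-128 - 32 i \approx -128.0 - 32.0 i$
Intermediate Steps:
$W{\left(N \right)} = -11$ ($W{\left(N \right)} = -5 - 6 = -11$)
$\left(W{\left(-5 \right)} - 5\right) \left(-1 + 2\right) \left(8 + \sqrt{\left(-2\right) \left(-1\right) 0 - 4}\right) = \left(-11 - 5\right) \left(-1 + 2\right) \left(8 + \sqrt{\left(-2\right) \left(-1\right) 0 - 4}\right) = \left(-16\right) 1 \left(8 + \sqrt{2 \cdot 0 - 4}\right) = - 16 \left(8 + \sqrt{0 - 4}\right) = - 16 \left(8 + \sqrt{-4}\right) = - 16 \left(8 + 2 i\right) = -128 - 32 i$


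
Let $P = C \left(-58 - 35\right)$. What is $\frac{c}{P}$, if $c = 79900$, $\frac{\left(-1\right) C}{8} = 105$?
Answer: $\frac{3995}{3906} \approx 1.0228$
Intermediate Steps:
$C = -840$ ($C = \left(-8\right) 105 = -840$)
$P = 78120$ ($P = - 840 \left(-58 - 35\right) = \left(-840\right) \left(-93\right) = 78120$)
$\frac{c}{P} = \frac{79900}{78120} = 79900 \cdot \frac{1}{78120} = \frac{3995}{3906}$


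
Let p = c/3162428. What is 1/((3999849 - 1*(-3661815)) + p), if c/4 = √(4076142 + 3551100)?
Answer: 798165886801379856/6115278840934207191769177 - 5534249*√155658/36691673045605243150615062 ≈ 1.3052e-7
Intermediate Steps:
c = 28*√155658 (c = 4*√(4076142 + 3551100) = 4*√7627242 = 4*(7*√155658) = 28*√155658 ≈ 11047.)
p = 7*√155658/790607 (p = (28*√155658)/3162428 = (28*√155658)*(1/3162428) = 7*√155658/790607 ≈ 0.0034932)
1/((3999849 - 1*(-3661815)) + p) = 1/((3999849 - 1*(-3661815)) + 7*√155658/790607) = 1/((3999849 + 3661815) + 7*√155658/790607) = 1/(7661664 + 7*√155658/790607)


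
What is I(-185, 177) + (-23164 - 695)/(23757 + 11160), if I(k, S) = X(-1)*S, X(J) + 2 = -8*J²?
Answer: -20608983/11639 ≈ -1770.7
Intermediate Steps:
X(J) = -2 - 8*J²
I(k, S) = -10*S (I(k, S) = (-2 - 8*(-1)²)*S = (-2 - 8*1)*S = (-2 - 8)*S = -10*S)
I(-185, 177) + (-23164 - 695)/(23757 + 11160) = -10*177 + (-23164 - 695)/(23757 + 11160) = -1770 - 23859/34917 = -1770 - 23859*1/34917 = -1770 - 7953/11639 = -20608983/11639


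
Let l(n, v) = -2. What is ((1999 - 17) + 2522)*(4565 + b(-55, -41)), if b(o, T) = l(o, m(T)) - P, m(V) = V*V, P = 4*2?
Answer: 20515720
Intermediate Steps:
P = 8
m(V) = V**2
b(o, T) = -10 (b(o, T) = -2 - 1*8 = -2 - 8 = -10)
((1999 - 17) + 2522)*(4565 + b(-55, -41)) = ((1999 - 17) + 2522)*(4565 - 10) = (1982 + 2522)*4555 = 4504*4555 = 20515720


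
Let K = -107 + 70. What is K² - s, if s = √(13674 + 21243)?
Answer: 1369 - √34917 ≈ 1182.1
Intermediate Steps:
s = √34917 ≈ 186.86
K = -37
K² - s = (-37)² - √34917 = 1369 - √34917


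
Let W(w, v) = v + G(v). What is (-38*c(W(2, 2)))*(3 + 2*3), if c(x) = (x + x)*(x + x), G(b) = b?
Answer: -21888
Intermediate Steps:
W(w, v) = 2*v (W(w, v) = v + v = 2*v)
c(x) = 4*x**2 (c(x) = (2*x)*(2*x) = 4*x**2)
(-38*c(W(2, 2)))*(3 + 2*3) = (-152*(2*2)**2)*(3 + 2*3) = (-152*4**2)*(3 + 6) = -152*16*9 = -38*64*9 = -2432*9 = -21888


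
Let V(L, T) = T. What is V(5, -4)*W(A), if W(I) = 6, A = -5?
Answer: -24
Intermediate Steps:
V(5, -4)*W(A) = -4*6 = -24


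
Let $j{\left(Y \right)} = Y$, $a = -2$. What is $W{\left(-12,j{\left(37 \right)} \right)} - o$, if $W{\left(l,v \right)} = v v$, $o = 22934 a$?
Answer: $47237$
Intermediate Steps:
$o = -45868$ ($o = 22934 \left(-2\right) = -45868$)
$W{\left(l,v \right)} = v^{2}$
$W{\left(-12,j{\left(37 \right)} \right)} - o = 37^{2} - -45868 = 1369 + 45868 = 47237$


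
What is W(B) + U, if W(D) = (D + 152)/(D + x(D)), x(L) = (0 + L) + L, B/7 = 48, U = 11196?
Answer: 1410757/126 ≈ 11196.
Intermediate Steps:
B = 336 (B = 7*48 = 336)
x(L) = 2*L (x(L) = L + L = 2*L)
W(D) = (152 + D)/(3*D) (W(D) = (D + 152)/(D + 2*D) = (152 + D)/((3*D)) = (152 + D)*(1/(3*D)) = (152 + D)/(3*D))
W(B) + U = (⅓)*(152 + 336)/336 + 11196 = (⅓)*(1/336)*488 + 11196 = 61/126 + 11196 = 1410757/126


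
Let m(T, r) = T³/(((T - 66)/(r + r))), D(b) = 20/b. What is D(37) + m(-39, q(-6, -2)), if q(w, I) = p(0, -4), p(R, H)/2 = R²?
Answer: 20/37 ≈ 0.54054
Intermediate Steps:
p(R, H) = 2*R²
q(w, I) = 0 (q(w, I) = 2*0² = 2*0 = 0)
m(T, r) = 2*r*T³/(-66 + T) (m(T, r) = T³/(((-66 + T)/((2*r)))) = T³/(((-66 + T)*(1/(2*r)))) = T³/(((-66 + T)/(2*r))) = T³*(2*r/(-66 + T)) = 2*r*T³/(-66 + T))
D(37) + m(-39, q(-6, -2)) = 20/37 + 2*0*(-39)³/(-66 - 39) = 20*(1/37) + 2*0*(-59319)/(-105) = 20/37 + 2*0*(-59319)*(-1/105) = 20/37 + 0 = 20/37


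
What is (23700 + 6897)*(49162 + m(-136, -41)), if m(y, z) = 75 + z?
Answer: 1505250012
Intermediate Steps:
(23700 + 6897)*(49162 + m(-136, -41)) = (23700 + 6897)*(49162 + (75 - 41)) = 30597*(49162 + 34) = 30597*49196 = 1505250012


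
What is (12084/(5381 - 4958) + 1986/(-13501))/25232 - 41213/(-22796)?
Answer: 247600465759781/136869092344344 ≈ 1.8090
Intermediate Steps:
(12084/(5381 - 4958) + 1986/(-13501))/25232 - 41213/(-22796) = (12084/423 + 1986*(-1/13501))*(1/25232) - 41213*(-1/22796) = (12084*(1/423) - 1986/13501)*(1/25232) + 41213/22796 = (4028/141 - 1986/13501)*(1/25232) + 41213/22796 = (54102002/1903641)*(1/25232) + 41213/22796 = 27051001/24016334856 + 41213/22796 = 247600465759781/136869092344344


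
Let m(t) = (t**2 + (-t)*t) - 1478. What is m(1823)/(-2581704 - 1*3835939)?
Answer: 1478/6417643 ≈ 0.00023030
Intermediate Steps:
m(t) = -1478 (m(t) = (t**2 - t**2) - 1478 = 0 - 1478 = -1478)
m(1823)/(-2581704 - 1*3835939) = -1478/(-2581704 - 1*3835939) = -1478/(-2581704 - 3835939) = -1478/(-6417643) = -1478*(-1/6417643) = 1478/6417643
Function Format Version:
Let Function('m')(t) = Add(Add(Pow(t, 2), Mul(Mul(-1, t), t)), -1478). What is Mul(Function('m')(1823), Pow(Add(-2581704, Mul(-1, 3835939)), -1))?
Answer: Rational(1478, 6417643) ≈ 0.00023030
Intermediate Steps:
Function('m')(t) = -1478 (Function('m')(t) = Add(Add(Pow(t, 2), Mul(-1, Pow(t, 2))), -1478) = Add(0, -1478) = -1478)
Mul(Function('m')(1823), Pow(Add(-2581704, Mul(-1, 3835939)), -1)) = Mul(-1478, Pow(Add(-2581704, Mul(-1, 3835939)), -1)) = Mul(-1478, Pow(Add(-2581704, -3835939), -1)) = Mul(-1478, Pow(-6417643, -1)) = Mul(-1478, Rational(-1, 6417643)) = Rational(1478, 6417643)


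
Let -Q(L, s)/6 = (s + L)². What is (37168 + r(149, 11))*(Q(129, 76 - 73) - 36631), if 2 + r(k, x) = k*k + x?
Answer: -8382689150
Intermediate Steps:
Q(L, s) = -6*(L + s)² (Q(L, s) = -6*(s + L)² = -6*(L + s)²)
r(k, x) = -2 + x + k² (r(k, x) = -2 + (k*k + x) = -2 + (k² + x) = -2 + (x + k²) = -2 + x + k²)
(37168 + r(149, 11))*(Q(129, 76 - 73) - 36631) = (37168 + (-2 + 11 + 149²))*(-6*(129 + (76 - 73))² - 36631) = (37168 + (-2 + 11 + 22201))*(-6*(129 + 3)² - 36631) = (37168 + 22210)*(-6*132² - 36631) = 59378*(-6*17424 - 36631) = 59378*(-104544 - 36631) = 59378*(-141175) = -8382689150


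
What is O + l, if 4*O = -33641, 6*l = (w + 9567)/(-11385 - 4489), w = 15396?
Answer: -133508469/15874 ≈ -8410.5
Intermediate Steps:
l = -8321/31748 (l = ((15396 + 9567)/(-11385 - 4489))/6 = (24963/(-15874))/6 = (24963*(-1/15874))/6 = (⅙)*(-24963/15874) = -8321/31748 ≈ -0.26210)
O = -33641/4 (O = (¼)*(-33641) = -33641/4 ≈ -8410.3)
O + l = -33641/4 - 8321/31748 = -133508469/15874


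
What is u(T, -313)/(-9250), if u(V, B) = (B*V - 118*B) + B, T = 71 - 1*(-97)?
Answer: 15963/9250 ≈ 1.7257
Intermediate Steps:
T = 168 (T = 71 + 97 = 168)
u(V, B) = -117*B + B*V (u(V, B) = (-118*B + B*V) + B = -117*B + B*V)
u(T, -313)/(-9250) = -313*(-117 + 168)/(-9250) = -313*51*(-1/9250) = -15963*(-1/9250) = 15963/9250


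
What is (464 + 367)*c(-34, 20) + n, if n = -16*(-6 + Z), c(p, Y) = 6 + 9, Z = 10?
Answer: 12401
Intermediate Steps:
c(p, Y) = 15
n = -64 (n = -16*(-6 + 10) = -16*4 = -64)
(464 + 367)*c(-34, 20) + n = (464 + 367)*15 - 64 = 831*15 - 64 = 12465 - 64 = 12401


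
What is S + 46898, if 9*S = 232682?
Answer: 654764/9 ≈ 72752.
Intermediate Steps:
S = 232682/9 (S = (⅑)*232682 = 232682/9 ≈ 25854.)
S + 46898 = 232682/9 + 46898 = 654764/9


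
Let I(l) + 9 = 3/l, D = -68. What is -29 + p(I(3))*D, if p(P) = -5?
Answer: 311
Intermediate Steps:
I(l) = -9 + 3/l
-29 + p(I(3))*D = -29 - 5*(-68) = -29 + 340 = 311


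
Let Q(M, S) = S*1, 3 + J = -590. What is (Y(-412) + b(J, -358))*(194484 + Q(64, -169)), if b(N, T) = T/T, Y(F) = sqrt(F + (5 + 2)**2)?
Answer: 194315 + 2137465*I*sqrt(3) ≈ 1.9432e+5 + 3.7022e+6*I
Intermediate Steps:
J = -593 (J = -3 - 590 = -593)
Q(M, S) = S
Y(F) = sqrt(49 + F) (Y(F) = sqrt(F + 7**2) = sqrt(F + 49) = sqrt(49 + F))
b(N, T) = 1
(Y(-412) + b(J, -358))*(194484 + Q(64, -169)) = (sqrt(49 - 412) + 1)*(194484 - 169) = (sqrt(-363) + 1)*194315 = (11*I*sqrt(3) + 1)*194315 = (1 + 11*I*sqrt(3))*194315 = 194315 + 2137465*I*sqrt(3)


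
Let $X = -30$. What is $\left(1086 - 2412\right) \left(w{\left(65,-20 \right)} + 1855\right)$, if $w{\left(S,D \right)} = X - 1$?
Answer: $-2418624$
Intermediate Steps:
$w{\left(S,D \right)} = -31$ ($w{\left(S,D \right)} = -30 - 1 = -31$)
$\left(1086 - 2412\right) \left(w{\left(65,-20 \right)} + 1855\right) = \left(1086 - 2412\right) \left(-31 + 1855\right) = \left(-1326\right) 1824 = -2418624$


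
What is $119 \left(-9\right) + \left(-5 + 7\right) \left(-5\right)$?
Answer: $-1081$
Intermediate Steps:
$119 \left(-9\right) + \left(-5 + 7\right) \left(-5\right) = -1071 + 2 \left(-5\right) = -1071 - 10 = -1081$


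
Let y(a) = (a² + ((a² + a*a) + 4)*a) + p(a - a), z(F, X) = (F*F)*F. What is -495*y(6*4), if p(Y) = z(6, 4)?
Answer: -14125320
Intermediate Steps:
z(F, X) = F³ (z(F, X) = F²*F = F³)
p(Y) = 216 (p(Y) = 6³ = 216)
y(a) = 216 + a² + a*(4 + 2*a²) (y(a) = (a² + ((a² + a*a) + 4)*a) + 216 = (a² + ((a² + a²) + 4)*a) + 216 = (a² + (2*a² + 4)*a) + 216 = (a² + (4 + 2*a²)*a) + 216 = (a² + a*(4 + 2*a²)) + 216 = 216 + a² + a*(4 + 2*a²))
-495*y(6*4) = -495*(216 + (6*4)² + 2*(6*4)³ + 4*(6*4)) = -495*(216 + 24² + 2*24³ + 4*24) = -495*(216 + 576 + 2*13824 + 96) = -495*(216 + 576 + 27648 + 96) = -495*28536 = -14125320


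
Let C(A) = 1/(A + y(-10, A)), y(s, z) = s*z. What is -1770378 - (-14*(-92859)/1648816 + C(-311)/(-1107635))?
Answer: -348068411842711722469/196606745466840 ≈ -1.7704e+6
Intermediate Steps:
C(A) = -1/(9*A) (C(A) = 1/(A - 10*A) = 1/(-9*A) = -1/(9*A))
-1770378 - (-14*(-92859)/1648816 + C(-311)/(-1107635)) = -1770378 - (-14*(-92859)/1648816 - ⅑/(-311)/(-1107635)) = -1770378 - (1300026*(1/1648816) - ⅑*(-1/311)*(-1/1107635)) = -1770378 - (50001/63416 + (1/2799)*(-1/1107635)) = -1770378 - (50001/63416 - 1/3100270365) = -1770378 - 1*155016618456949/196606745466840 = -1770378 - 155016618456949/196606745466840 = -348068411842711722469/196606745466840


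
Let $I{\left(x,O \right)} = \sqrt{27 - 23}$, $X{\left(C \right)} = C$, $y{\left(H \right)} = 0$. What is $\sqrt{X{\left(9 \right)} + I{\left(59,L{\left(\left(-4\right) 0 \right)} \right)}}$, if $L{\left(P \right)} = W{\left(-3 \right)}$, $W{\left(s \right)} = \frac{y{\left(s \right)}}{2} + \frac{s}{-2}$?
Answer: $\sqrt{11} \approx 3.3166$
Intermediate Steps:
$W{\left(s \right)} = - \frac{s}{2}$ ($W{\left(s \right)} = \frac{0}{2} + \frac{s}{-2} = 0 \cdot \frac{1}{2} + s \left(- \frac{1}{2}\right) = 0 - \frac{s}{2} = - \frac{s}{2}$)
$L{\left(P \right)} = \frac{3}{2}$ ($L{\left(P \right)} = \left(- \frac{1}{2}\right) \left(-3\right) = \frac{3}{2}$)
$I{\left(x,O \right)} = 2$ ($I{\left(x,O \right)} = \sqrt{4} = 2$)
$\sqrt{X{\left(9 \right)} + I{\left(59,L{\left(\left(-4\right) 0 \right)} \right)}} = \sqrt{9 + 2} = \sqrt{11}$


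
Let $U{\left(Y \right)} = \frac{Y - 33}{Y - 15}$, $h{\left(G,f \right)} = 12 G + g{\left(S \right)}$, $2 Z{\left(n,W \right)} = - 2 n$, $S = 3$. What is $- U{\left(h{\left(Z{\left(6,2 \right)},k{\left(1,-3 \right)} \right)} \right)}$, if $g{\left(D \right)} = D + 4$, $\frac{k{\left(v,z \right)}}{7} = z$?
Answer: $- \frac{49}{40} \approx -1.225$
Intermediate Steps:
$k{\left(v,z \right)} = 7 z$
$Z{\left(n,W \right)} = - n$ ($Z{\left(n,W \right)} = \frac{\left(-2\right) n}{2} = - n$)
$g{\left(D \right)} = 4 + D$
$h{\left(G,f \right)} = 7 + 12 G$ ($h{\left(G,f \right)} = 12 G + \left(4 + 3\right) = 12 G + 7 = 7 + 12 G$)
$U{\left(Y \right)} = \frac{-33 + Y}{-15 + Y}$
$- U{\left(h{\left(Z{\left(6,2 \right)},k{\left(1,-3 \right)} \right)} \right)} = - \frac{-33 + \left(7 + 12 \left(\left(-1\right) 6\right)\right)}{-15 + \left(7 + 12 \left(\left(-1\right) 6\right)\right)} = - \frac{-33 + \left(7 + 12 \left(-6\right)\right)}{-15 + \left(7 + 12 \left(-6\right)\right)} = - \frac{-33 + \left(7 - 72\right)}{-15 + \left(7 - 72\right)} = - \frac{-33 - 65}{-15 - 65} = - \frac{-98}{-80} = - \frac{\left(-1\right) \left(-98\right)}{80} = \left(-1\right) \frac{49}{40} = - \frac{49}{40}$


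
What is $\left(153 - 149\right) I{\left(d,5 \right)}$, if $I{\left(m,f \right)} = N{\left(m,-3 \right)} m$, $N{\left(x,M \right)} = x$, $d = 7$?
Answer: $196$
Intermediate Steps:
$I{\left(m,f \right)} = m^{2}$ ($I{\left(m,f \right)} = m m = m^{2}$)
$\left(153 - 149\right) I{\left(d,5 \right)} = \left(153 - 149\right) 7^{2} = 4 \cdot 49 = 196$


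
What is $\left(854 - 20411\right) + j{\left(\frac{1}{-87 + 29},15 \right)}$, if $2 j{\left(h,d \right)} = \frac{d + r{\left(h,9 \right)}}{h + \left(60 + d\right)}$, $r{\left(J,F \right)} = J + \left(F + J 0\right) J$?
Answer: $- \frac{85052963}{4349} \approx -19557.0$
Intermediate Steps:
$r{\left(J,F \right)} = J + F J$ ($r{\left(J,F \right)} = J + \left(F + 0\right) J = J + F J$)
$j{\left(h,d \right)} = \frac{d + 10 h}{2 \left(60 + d + h\right)}$ ($j{\left(h,d \right)} = \frac{\left(d + h \left(1 + 9\right)\right) \frac{1}{h + \left(60 + d\right)}}{2} = \frac{\left(d + h 10\right) \frac{1}{60 + d + h}}{2} = \frac{\left(d + 10 h\right) \frac{1}{60 + d + h}}{2} = \frac{\frac{1}{60 + d + h} \left(d + 10 h\right)}{2} = \frac{d + 10 h}{2 \left(60 + d + h\right)}$)
$\left(854 - 20411\right) + j{\left(\frac{1}{-87 + 29},15 \right)} = \left(854 - 20411\right) + \frac{\frac{1}{2} \cdot 15 + \frac{5}{-87 + 29}}{60 + 15 + \frac{1}{-87 + 29}} = -19557 + \frac{\frac{15}{2} + \frac{5}{-58}}{60 + 15 + \frac{1}{-58}} = -19557 + \frac{\frac{15}{2} + 5 \left(- \frac{1}{58}\right)}{60 + 15 - \frac{1}{58}} = -19557 + \frac{\frac{15}{2} - \frac{5}{58}}{\frac{4349}{58}} = -19557 + \frac{58}{4349} \cdot \frac{215}{29} = -19557 + \frac{430}{4349} = - \frac{85052963}{4349}$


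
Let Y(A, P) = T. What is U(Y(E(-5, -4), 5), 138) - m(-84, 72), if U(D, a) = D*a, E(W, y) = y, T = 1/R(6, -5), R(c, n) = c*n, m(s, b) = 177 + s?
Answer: -488/5 ≈ -97.600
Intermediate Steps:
T = -1/30 (T = 1/(6*(-5)) = 1/(-30) = -1/30 ≈ -0.033333)
Y(A, P) = -1/30
U(Y(E(-5, -4), 5), 138) - m(-84, 72) = -1/30*138 - (177 - 84) = -23/5 - 1*93 = -23/5 - 93 = -488/5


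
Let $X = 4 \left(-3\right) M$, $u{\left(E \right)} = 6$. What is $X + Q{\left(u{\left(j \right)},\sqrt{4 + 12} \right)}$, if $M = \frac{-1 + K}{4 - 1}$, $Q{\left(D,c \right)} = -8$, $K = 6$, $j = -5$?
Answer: $-28$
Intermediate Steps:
$M = \frac{5}{3}$ ($M = \frac{-1 + 6}{4 - 1} = \frac{5}{3} \approx 1.6667$)
$X = -20$ ($X = 4 \left(-3\right) \frac{5}{3} = \left(-12\right) \frac{5}{3} = -20$)
$X + Q{\left(u{\left(j \right)},\sqrt{4 + 12} \right)} = -20 - 8 = -28$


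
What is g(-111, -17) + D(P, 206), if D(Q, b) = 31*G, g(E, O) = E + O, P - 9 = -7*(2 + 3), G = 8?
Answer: 120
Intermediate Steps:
P = -26 (P = 9 - 7*(2 + 3) = 9 - 7*5 = 9 - 35 = -26)
D(Q, b) = 248 (D(Q, b) = 31*8 = 248)
g(-111, -17) + D(P, 206) = (-111 - 17) + 248 = -128 + 248 = 120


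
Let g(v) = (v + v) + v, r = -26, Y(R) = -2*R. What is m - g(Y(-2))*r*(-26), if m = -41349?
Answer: -49461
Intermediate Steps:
g(v) = 3*v (g(v) = 2*v + v = 3*v)
m - g(Y(-2))*r*(-26) = -41349 - (3*(-2*(-2)))*(-26)*(-26) = -41349 - (3*4)*(-26)*(-26) = -41349 - 12*(-26)*(-26) = -41349 - (-312)*(-26) = -41349 - 1*8112 = -41349 - 8112 = -49461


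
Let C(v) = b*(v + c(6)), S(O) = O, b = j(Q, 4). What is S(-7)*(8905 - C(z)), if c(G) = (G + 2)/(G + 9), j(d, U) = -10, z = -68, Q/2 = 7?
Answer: -172837/3 ≈ -57612.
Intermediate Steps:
Q = 14 (Q = 2*7 = 14)
b = -10
c(G) = (2 + G)/(9 + G)
C(v) = -16/3 - 10*v (C(v) = -10*(v + (2 + 6)/(9 + 6)) = -10*(v + 8/15) = -10*(8/15 + v) = -16/3 - 10*v)
S(-7)*(8905 - C(z)) = -7*(8905 - (-16/3 - 10*(-68))) = -7*(8905 - (-16/3 + 680)) = -7*(8905 - 1*2024/3) = -7*(8905 - 2024/3) = -7*24691/3 = -172837/3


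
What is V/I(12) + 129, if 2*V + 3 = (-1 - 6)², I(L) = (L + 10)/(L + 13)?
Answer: 3413/22 ≈ 155.14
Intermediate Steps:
I(L) = (10 + L)/(13 + L)
V = 23 (V = -3/2 + (-1 - 6)²/2 = -3/2 + (½)*(-7)² = -3/2 + (½)*49 = -3/2 + 49/2 = 23)
V/I(12) + 129 = 23/(((10 + 12)/(13 + 12))) + 129 = 23/((22/25)) + 129 = 23/(((1/25)*22)) + 129 = 23/(22/25) + 129 = 23*(25/22) + 129 = 575/22 + 129 = 3413/22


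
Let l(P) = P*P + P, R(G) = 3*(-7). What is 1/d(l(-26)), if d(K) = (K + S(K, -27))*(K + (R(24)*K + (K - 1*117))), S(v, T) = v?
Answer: -1/16207100 ≈ -6.1701e-8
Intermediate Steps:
R(G) = -21
l(P) = P + P**2 (l(P) = P**2 + P = P + P**2)
d(K) = 2*K*(-117 - 19*K) (d(K) = (K + K)*(K + (-21*K + (K - 1*117))) = (2*K)*(K + (-21*K + (K - 117))) = (2*K)*(K + (-21*K + (-117 + K))) = (2*K)*(K + (-117 - 20*K)) = (2*K)*(-117 - 19*K) = 2*K*(-117 - 19*K))
1/d(l(-26)) = 1/(2*(-26*(1 - 26))*(-117 - (-494)*(1 - 26))) = 1/(2*(-26*(-25))*(-117 - (-494)*(-25))) = 1/(2*650*(-117 - 19*650)) = 1/(2*650*(-117 - 12350)) = 1/(2*650*(-12467)) = 1/(-16207100) = -1/16207100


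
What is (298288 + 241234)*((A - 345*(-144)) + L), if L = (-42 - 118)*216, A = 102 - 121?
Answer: 8147321722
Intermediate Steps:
A = -19
L = -34560 (L = -160*216 = -34560)
(298288 + 241234)*((A - 345*(-144)) + L) = (298288 + 241234)*((-19 - 345*(-144)) - 34560) = 539522*((-19 + 49680) - 34560) = 539522*(49661 - 34560) = 539522*15101 = 8147321722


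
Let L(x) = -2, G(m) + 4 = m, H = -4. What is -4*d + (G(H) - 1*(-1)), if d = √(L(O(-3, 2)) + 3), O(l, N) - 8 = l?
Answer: -11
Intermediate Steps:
G(m) = -4 + m
O(l, N) = 8 + l
d = 1 (d = √(-2 + 3) = √1 = 1)
-4*d + (G(H) - 1*(-1)) = -4*1 + ((-4 - 4) - 1*(-1)) = -4 + (-8 + 1) = -4 - 7 = -11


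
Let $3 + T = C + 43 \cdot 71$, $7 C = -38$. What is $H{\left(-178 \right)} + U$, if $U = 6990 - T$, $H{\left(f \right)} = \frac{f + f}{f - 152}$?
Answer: $\frac{4558216}{1155} \approx 3946.5$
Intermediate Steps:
$C = - \frac{38}{7}$ ($C = \frac{1}{7} \left(-38\right) = - \frac{38}{7} \approx -5.4286$)
$T = \frac{21312}{7}$ ($T = -3 + \left(- \frac{38}{7} + 43 \cdot 71\right) = -3 + \left(- \frac{38}{7} + 3053\right) = -3 + \frac{21333}{7} = \frac{21312}{7} \approx 3044.6$)
$H{\left(f \right)} = \frac{2 f}{-152 + f}$
$U = \frac{27618}{7}$ ($U = 6990 - \frac{21312}{7} = \frac{27618}{7} \approx 3945.4$)
$H{\left(-178 \right)} + U = 2 \left(-178\right) \frac{1}{-152 - 178} + \frac{27618}{7} = 2 \left(-178\right) \frac{1}{-330} + \frac{27618}{7} = 2 \left(-178\right) \left(- \frac{1}{330}\right) + \frac{27618}{7} = \frac{178}{165} + \frac{27618}{7} = \frac{4558216}{1155}$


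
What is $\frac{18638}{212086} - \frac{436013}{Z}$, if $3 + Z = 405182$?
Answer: $- \frac{42460263458}{42966396697} \approx -0.98822$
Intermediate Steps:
$Z = 405179$ ($Z = -3 + 405182 = 405179$)
$\frac{18638}{212086} - \frac{436013}{Z} = \frac{18638}{212086} - \frac{436013}{405179} = 18638 \cdot \frac{1}{212086} - \frac{436013}{405179} = \frac{9319}{106043} - \frac{436013}{405179} = - \frac{42460263458}{42966396697}$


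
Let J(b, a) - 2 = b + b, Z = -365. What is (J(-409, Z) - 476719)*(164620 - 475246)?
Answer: 148334786910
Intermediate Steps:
J(b, a) = 2 + 2*b (J(b, a) = 2 + (b + b) = 2 + 2*b)
(J(-409, Z) - 476719)*(164620 - 475246) = ((2 + 2*(-409)) - 476719)*(164620 - 475246) = ((2 - 818) - 476719)*(-310626) = (-816 - 476719)*(-310626) = -477535*(-310626) = 148334786910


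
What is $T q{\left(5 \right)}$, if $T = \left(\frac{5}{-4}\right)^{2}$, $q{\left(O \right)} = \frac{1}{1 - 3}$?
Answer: $- \frac{25}{32} \approx -0.78125$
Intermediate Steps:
$q{\left(O \right)} = - \frac{1}{2}$ ($q{\left(O \right)} = \frac{1}{-2} = - \frac{1}{2}$)
$T = \frac{25}{16}$ ($T = \left(5 \left(- \frac{1}{4}\right)\right)^{2} = \left(- \frac{5}{4}\right)^{2} = \frac{25}{16} \approx 1.5625$)
$T q{\left(5 \right)} = \frac{25}{16} \left(- \frac{1}{2}\right) = - \frac{25}{32}$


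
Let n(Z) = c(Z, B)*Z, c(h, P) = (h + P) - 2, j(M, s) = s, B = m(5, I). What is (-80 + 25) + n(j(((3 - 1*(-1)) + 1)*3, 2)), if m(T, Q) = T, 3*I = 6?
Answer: -45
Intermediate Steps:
I = 2 (I = (⅓)*6 = 2)
B = 5
c(h, P) = -2 + P + h (c(h, P) = (P + h) - 2 = -2 + P + h)
n(Z) = Z*(3 + Z) (n(Z) = (-2 + 5 + Z)*Z = (3 + Z)*Z = Z*(3 + Z))
(-80 + 25) + n(j(((3 - 1*(-1)) + 1)*3, 2)) = (-80 + 25) + 2*(3 + 2) = -55 + 2*5 = -55 + 10 = -45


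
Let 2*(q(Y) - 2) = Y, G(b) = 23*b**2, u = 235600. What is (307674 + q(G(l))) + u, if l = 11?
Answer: 1089335/2 ≈ 5.4467e+5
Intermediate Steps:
q(Y) = 2 + Y/2
(307674 + q(G(l))) + u = (307674 + (2 + (23*11**2)/2)) + 235600 = (307674 + (2 + (23*121)/2)) + 235600 = (307674 + (2 + (1/2)*2783)) + 235600 = (307674 + (2 + 2783/2)) + 235600 = (307674 + 2787/2) + 235600 = 618135/2 + 235600 = 1089335/2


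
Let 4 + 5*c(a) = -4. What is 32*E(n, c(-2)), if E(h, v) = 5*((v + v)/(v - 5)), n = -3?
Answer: 2560/33 ≈ 77.576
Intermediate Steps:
c(a) = -8/5 (c(a) = -⅘ + (⅕)*(-4) = -⅘ - ⅘ = -8/5)
E(h, v) = 10*v/(-5 + v) (E(h, v) = 5*((2*v)/(-5 + v)) = 5*(2*v/(-5 + v)) = 10*v/(-5 + v))
32*E(n, c(-2)) = 32*(10*(-8/5)/(-5 - 8/5)) = 32*(10*(-8/5)/(-33/5)) = 32*(10*(-8/5)*(-5/33)) = 32*(80/33) = 2560/33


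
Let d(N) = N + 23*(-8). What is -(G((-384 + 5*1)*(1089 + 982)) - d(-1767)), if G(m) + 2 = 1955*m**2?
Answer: -1204440580341304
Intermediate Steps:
d(N) = -184 + N (d(N) = N - 184 = -184 + N)
G(m) = -2 + 1955*m**2
-(G((-384 + 5*1)*(1089 + 982)) - d(-1767)) = -((-2 + 1955*((-384 + 5*1)*(1089 + 982))**2) - (-184 - 1767)) = -((-2 + 1955*((-384 + 5)*2071)**2) - 1*(-1951)) = -((-2 + 1955*(-379*2071)**2) + 1951) = -((-2 + 1955*(-784909)**2) + 1951) = -((-2 + 1955*616082138281) + 1951) = -((-2 + 1204440580339355) + 1951) = -(1204440580339353 + 1951) = -1*1204440580341304 = -1204440580341304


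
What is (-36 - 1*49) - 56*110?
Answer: -6245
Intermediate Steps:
(-36 - 1*49) - 56*110 = (-36 - 49) - 6160 = -85 - 6160 = -6245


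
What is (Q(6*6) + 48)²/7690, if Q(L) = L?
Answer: 3528/3845 ≈ 0.91755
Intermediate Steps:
(Q(6*6) + 48)²/7690 = (6*6 + 48)²/7690 = (36 + 48)²*(1/7690) = 84²*(1/7690) = 7056*(1/7690) = 3528/3845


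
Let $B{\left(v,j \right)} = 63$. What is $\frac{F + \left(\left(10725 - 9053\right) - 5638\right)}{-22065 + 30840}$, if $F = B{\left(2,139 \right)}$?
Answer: $- \frac{1301}{2925} \approx -0.44479$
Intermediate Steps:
$F = 63$
$\frac{F + \left(\left(10725 - 9053\right) - 5638\right)}{-22065 + 30840} = \frac{63 + \left(\left(10725 - 9053\right) - 5638\right)}{-22065 + 30840} = \frac{63 + \left(1672 - 5638\right)}{8775} = \left(63 - 3966\right) \frac{1}{8775} = \left(-3903\right) \frac{1}{8775} = - \frac{1301}{2925}$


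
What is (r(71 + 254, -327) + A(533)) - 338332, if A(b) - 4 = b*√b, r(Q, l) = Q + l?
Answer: -338330 + 533*√533 ≈ -3.2603e+5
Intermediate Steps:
A(b) = 4 + b^(3/2) (A(b) = 4 + b*√b = 4 + b^(3/2))
(r(71 + 254, -327) + A(533)) - 338332 = (((71 + 254) - 327) + (4 + 533^(3/2))) - 338332 = ((325 - 327) + (4 + 533*√533)) - 338332 = (-2 + (4 + 533*√533)) - 338332 = (2 + 533*√533) - 338332 = -338330 + 533*√533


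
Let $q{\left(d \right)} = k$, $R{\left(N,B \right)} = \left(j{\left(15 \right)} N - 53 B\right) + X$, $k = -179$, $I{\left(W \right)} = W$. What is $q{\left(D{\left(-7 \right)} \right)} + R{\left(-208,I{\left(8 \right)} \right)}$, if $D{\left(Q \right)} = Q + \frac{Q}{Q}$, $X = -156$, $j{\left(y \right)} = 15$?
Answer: $-3879$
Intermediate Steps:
$D{\left(Q \right)} = 1 + Q$ ($D{\left(Q \right)} = Q + 1 = 1 + Q$)
$R{\left(N,B \right)} = -156 - 53 B + 15 N$ ($R{\left(N,B \right)} = \left(15 N - 53 B\right) - 156 = \left(- 53 B + 15 N\right) - 156 = -156 - 53 B + 15 N$)
$q{\left(d \right)} = -179$
$q{\left(D{\left(-7 \right)} \right)} + R{\left(-208,I{\left(8 \right)} \right)} = -179 - 3700 = -3879$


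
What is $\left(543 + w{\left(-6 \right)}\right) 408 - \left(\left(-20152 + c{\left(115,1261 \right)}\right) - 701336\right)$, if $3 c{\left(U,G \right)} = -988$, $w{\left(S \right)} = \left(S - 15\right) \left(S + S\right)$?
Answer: $\frac{3138532}{3} \approx 1.0462 \cdot 10^{6}$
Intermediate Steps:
$w{\left(S \right)} = 2 S \left(-15 + S\right)$ ($w{\left(S \right)} = \left(-15 + S\right) 2 S = 2 S \left(-15 + S\right)$)
$c{\left(U,G \right)} = - \frac{988}{3}$ ($c{\left(U,G \right)} = \frac{1}{3} \left(-988\right) = - \frac{988}{3}$)
$\left(543 + w{\left(-6 \right)}\right) 408 - \left(\left(-20152 + c{\left(115,1261 \right)}\right) - 701336\right) = \left(543 + 2 \left(-6\right) \left(-15 - 6\right)\right) 408 - \left(\left(-20152 - \frac{988}{3}\right) - 701336\right) = \left(543 + 2 \left(-6\right) \left(-21\right)\right) 408 - \left(- \frac{61444}{3} - 701336\right) = \left(543 + 252\right) 408 - - \frac{2165452}{3} = 795 \cdot 408 + \frac{2165452}{3} = 324360 + \frac{2165452}{3} = \frac{3138532}{3}$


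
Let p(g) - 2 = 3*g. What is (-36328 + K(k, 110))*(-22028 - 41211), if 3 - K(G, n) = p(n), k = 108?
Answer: 2318152023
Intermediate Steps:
p(g) = 2 + 3*g
K(G, n) = 1 - 3*n (K(G, n) = 3 - (2 + 3*n) = 3 + (-2 - 3*n) = 1 - 3*n)
(-36328 + K(k, 110))*(-22028 - 41211) = (-36328 + (1 - 3*110))*(-22028 - 41211) = (-36328 + (1 - 330))*(-63239) = (-36328 - 329)*(-63239) = -36657*(-63239) = 2318152023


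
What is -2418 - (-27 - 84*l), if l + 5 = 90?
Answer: 4749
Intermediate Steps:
l = 85 (l = -5 + 90 = 85)
-2418 - (-27 - 84*l) = -2418 - (-27 - 84*85) = -2418 - (-27 - 7140) = -2418 - 1*(-7167) = -2418 + 7167 = 4749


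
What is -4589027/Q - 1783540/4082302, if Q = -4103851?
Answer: 5707205843807/8376579572501 ≈ 0.68133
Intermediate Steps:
-4589027/Q - 1783540/4082302 = -4589027/(-4103851) - 1783540/4082302 = -4589027*(-1/4103851) - 1783540*1/4082302 = 4589027/4103851 - 891770/2041151 = 5707205843807/8376579572501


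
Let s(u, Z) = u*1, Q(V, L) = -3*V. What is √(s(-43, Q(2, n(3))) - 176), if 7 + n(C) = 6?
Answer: I*√219 ≈ 14.799*I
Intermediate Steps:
n(C) = -1 (n(C) = -7 + 6 = -1)
s(u, Z) = u
√(s(-43, Q(2, n(3))) - 176) = √(-43 - 176) = √(-219) = I*√219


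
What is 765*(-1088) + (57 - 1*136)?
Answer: -832399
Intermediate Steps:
765*(-1088) + (57 - 1*136) = -832320 + (57 - 136) = -832320 - 79 = -832399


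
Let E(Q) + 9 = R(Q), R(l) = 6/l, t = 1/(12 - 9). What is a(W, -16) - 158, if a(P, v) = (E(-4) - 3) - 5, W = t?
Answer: -353/2 ≈ -176.50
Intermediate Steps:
t = ⅓ (t = 1/3 = ⅓ ≈ 0.33333)
E(Q) = -9 + 6/Q
W = ⅓ ≈ 0.33333
a(P, v) = -37/2 (a(P, v) = ((-9 + 6/(-4)) - 3) - 5 = ((-9 + 6*(-¼)) - 3) - 5 = ((-9 - 3/2) - 3) - 5 = (-21/2 - 3) - 5 = -27/2 - 5 = -37/2)
a(W, -16) - 158 = -37/2 - 158 = -353/2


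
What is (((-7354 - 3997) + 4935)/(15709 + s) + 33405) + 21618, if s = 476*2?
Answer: 916731787/16661 ≈ 55023.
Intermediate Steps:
s = 952
(((-7354 - 3997) + 4935)/(15709 + s) + 33405) + 21618 = (((-7354 - 3997) + 4935)/(15709 + 952) + 33405) + 21618 = ((-11351 + 4935)/16661 + 33405) + 21618 = (-6416*1/16661 + 33405) + 21618 = (-6416/16661 + 33405) + 21618 = 556554289/16661 + 21618 = 916731787/16661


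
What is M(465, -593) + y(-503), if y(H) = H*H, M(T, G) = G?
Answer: 252416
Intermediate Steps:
y(H) = H**2
M(465, -593) + y(-503) = -593 + (-503)**2 = -593 + 253009 = 252416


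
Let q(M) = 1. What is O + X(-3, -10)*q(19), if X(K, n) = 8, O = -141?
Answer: -133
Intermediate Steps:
O + X(-3, -10)*q(19) = -141 + 8*1 = -141 + 8 = -133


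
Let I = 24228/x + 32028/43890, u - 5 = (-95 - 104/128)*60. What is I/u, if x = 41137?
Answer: -1587268504/6913571636125 ≈ -0.00022959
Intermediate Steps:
u = -22975/4 (u = 5 + (-95 - 104/128)*60 = 5 + (-95 - 104*1/128)*60 = 5 + (-95 - 13/16)*60 = 5 - 1533/16*60 = 5 - 22995/4 = -22975/4 ≈ -5743.8)
I = 396817126/300917155 (I = 24228/41137 + 32028/43890 = 24228*(1/41137) + 32028*(1/43890) = 24228/41137 + 5338/7315 = 396817126/300917155 ≈ 1.3187)
I/u = 396817126/(300917155*(-22975/4)) = (396817126/300917155)*(-4/22975) = -1587268504/6913571636125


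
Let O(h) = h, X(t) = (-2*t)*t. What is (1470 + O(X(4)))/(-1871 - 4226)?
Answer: -1438/6097 ≈ -0.23585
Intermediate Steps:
X(t) = -2*t**2
(1470 + O(X(4)))/(-1871 - 4226) = (1470 - 2*4**2)/(-1871 - 4226) = (1470 - 2*16)/(-6097) = (1470 - 32)*(-1/6097) = 1438*(-1/6097) = -1438/6097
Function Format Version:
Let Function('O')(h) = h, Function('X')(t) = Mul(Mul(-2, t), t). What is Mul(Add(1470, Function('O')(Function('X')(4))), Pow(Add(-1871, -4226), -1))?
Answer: Rational(-1438, 6097) ≈ -0.23585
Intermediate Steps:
Function('X')(t) = Mul(-2, Pow(t, 2))
Mul(Add(1470, Function('O')(Function('X')(4))), Pow(Add(-1871, -4226), -1)) = Mul(Add(1470, Mul(-2, Pow(4, 2))), Pow(Add(-1871, -4226), -1)) = Mul(Add(1470, Mul(-2, 16)), Pow(-6097, -1)) = Mul(Add(1470, -32), Rational(-1, 6097)) = Mul(1438, Rational(-1, 6097)) = Rational(-1438, 6097)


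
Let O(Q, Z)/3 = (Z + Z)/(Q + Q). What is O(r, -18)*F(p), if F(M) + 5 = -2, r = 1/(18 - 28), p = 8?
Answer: -3780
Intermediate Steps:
r = -⅒ (r = 1/(-10) = -⅒ ≈ -0.10000)
O(Q, Z) = 3*Z/Q (O(Q, Z) = 3*((Z + Z)/(Q + Q)) = 3*((2*Z)/((2*Q))) = 3*((2*Z)*(1/(2*Q))) = 3*(Z/Q) = 3*Z/Q)
F(M) = -7 (F(M) = -5 - 2 = -7)
O(r, -18)*F(p) = (3*(-18)/(-⅒))*(-7) = (3*(-18)*(-10))*(-7) = 540*(-7) = -3780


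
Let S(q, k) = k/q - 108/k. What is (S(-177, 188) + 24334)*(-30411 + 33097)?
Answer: 543702620666/8319 ≈ 6.5357e+7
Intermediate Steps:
S(q, k) = -108/k + k/q
(S(-177, 188) + 24334)*(-30411 + 33097) = ((-108/188 + 188/(-177)) + 24334)*(-30411 + 33097) = ((-108*1/188 + 188*(-1/177)) + 24334)*2686 = ((-27/47 - 188/177) + 24334)*2686 = (-13615/8319 + 24334)*2686 = (202420931/8319)*2686 = 543702620666/8319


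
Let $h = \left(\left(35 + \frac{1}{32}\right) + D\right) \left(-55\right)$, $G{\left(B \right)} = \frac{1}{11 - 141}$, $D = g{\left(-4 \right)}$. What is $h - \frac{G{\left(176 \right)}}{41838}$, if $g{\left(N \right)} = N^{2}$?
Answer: $- \frac{122124599017}{43511520} \approx -2806.7$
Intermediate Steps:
$D = 16$ ($D = \left(-4\right)^{2} = 16$)
$G{\left(B \right)} = - \frac{1}{130}$ ($G{\left(B \right)} = \frac{1}{-130} = - \frac{1}{130}$)
$h = - \frac{89815}{32}$ ($h = \left(\left(35 + \frac{1}{32}\right) + 16\right) \left(-55\right) = \left(\frac{1121}{32} + 16\right) \left(-55\right) = \frac{1633}{32} \left(-55\right) = - \frac{89815}{32} \approx -2806.7$)
$h - \frac{G{\left(176 \right)}}{41838} = - \frac{89815}{32} - - \frac{1}{130 \cdot 41838} = - \frac{89815}{32} - \left(- \frac{1}{130}\right) \frac{1}{41838} = - \frac{89815}{32} - - \frac{1}{5438940} = - \frac{89815}{32} + \frac{1}{5438940} = - \frac{122124599017}{43511520}$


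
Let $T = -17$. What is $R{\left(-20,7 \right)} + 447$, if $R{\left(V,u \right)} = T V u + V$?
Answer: $2807$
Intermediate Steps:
$R{\left(V,u \right)} = V - 17 V u$ ($R{\left(V,u \right)} = - 17 V u + V = V - 17 V u$)
$R{\left(-20,7 \right)} + 447 = - 20 \left(1 - 119\right) + 447 = \left(-20\right) \left(-118\right) + 447 = 2360 + 447 = 2807$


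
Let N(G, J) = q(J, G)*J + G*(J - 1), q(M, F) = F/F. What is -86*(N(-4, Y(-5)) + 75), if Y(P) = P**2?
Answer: -344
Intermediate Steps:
q(M, F) = 1
N(G, J) = J + G*(-1 + J) (N(G, J) = 1*J + G*(J - 1) = J + G*(-1 + J))
-86*(N(-4, Y(-5)) + 75) = -86*(((-5)**2 - 1*(-4) - 4*(-5)**2) + 75) = -86*((25 + 4 - 4*25) + 75) = -86*((25 + 4 - 100) + 75) = -86*(-71 + 75) = -86*4 = -344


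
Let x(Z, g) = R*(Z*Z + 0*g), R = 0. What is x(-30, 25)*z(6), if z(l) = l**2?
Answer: 0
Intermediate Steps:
x(Z, g) = 0 (x(Z, g) = 0*(Z*Z + 0*g) = 0*(Z**2 + 0) = 0*Z**2 = 0)
x(-30, 25)*z(6) = 0*6**2 = 0*36 = 0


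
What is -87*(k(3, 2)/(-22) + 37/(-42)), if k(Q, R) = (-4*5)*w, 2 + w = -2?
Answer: 60523/154 ≈ 393.01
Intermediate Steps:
w = -4 (w = -2 - 2 = -4)
k(Q, R) = 80 (k(Q, R) = -4*5*(-4) = -20*(-4) = 80)
-87*(k(3, 2)/(-22) + 37/(-42)) = -87*(80/(-22) + 37/(-42)) = -87*(80*(-1/22) + 37*(-1/42)) = -87*(-40/11 - 37/42) = -87*(-2087/462) = 60523/154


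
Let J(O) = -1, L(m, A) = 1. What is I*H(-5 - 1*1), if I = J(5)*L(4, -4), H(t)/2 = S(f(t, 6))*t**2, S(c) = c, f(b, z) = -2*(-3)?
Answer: -432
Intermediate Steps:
f(b, z) = 6
H(t) = 12*t**2 (H(t) = 2*(6*t**2) = 12*t**2)
I = -1 (I = -1*1 = -1)
I*H(-5 - 1*1) = -12*(-5 - 1*1)**2 = -12*(-5 - 1)**2 = -12*(-6)**2 = -12*36 = -1*432 = -432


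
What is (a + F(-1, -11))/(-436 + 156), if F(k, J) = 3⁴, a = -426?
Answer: 69/56 ≈ 1.2321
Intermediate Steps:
F(k, J) = 81
(a + F(-1, -11))/(-436 + 156) = (-426 + 81)/(-436 + 156) = -345/(-280) = -1/280*(-345) = 69/56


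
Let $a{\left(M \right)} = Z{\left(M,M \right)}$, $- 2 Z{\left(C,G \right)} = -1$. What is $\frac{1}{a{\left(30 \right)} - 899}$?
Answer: $- \frac{2}{1797} \approx -0.001113$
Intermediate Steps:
$Z{\left(C,G \right)} = \frac{1}{2}$ ($Z{\left(C,G \right)} = \left(- \frac{1}{2}\right) \left(-1\right) = \frac{1}{2}$)
$a{\left(M \right)} = \frac{1}{2}$
$\frac{1}{a{\left(30 \right)} - 899} = \frac{1}{\frac{1}{2} - 899} = \frac{1}{- \frac{1797}{2}} = - \frac{2}{1797}$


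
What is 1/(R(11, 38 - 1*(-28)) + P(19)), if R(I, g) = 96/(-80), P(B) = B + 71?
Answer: 5/444 ≈ 0.011261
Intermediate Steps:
P(B) = 71 + B
R(I, g) = -6/5 (R(I, g) = 96*(-1/80) = -6/5)
1/(R(11, 38 - 1*(-28)) + P(19)) = 1/(-6/5 + (71 + 19)) = 1/(-6/5 + 90) = 1/(444/5) = 5/444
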